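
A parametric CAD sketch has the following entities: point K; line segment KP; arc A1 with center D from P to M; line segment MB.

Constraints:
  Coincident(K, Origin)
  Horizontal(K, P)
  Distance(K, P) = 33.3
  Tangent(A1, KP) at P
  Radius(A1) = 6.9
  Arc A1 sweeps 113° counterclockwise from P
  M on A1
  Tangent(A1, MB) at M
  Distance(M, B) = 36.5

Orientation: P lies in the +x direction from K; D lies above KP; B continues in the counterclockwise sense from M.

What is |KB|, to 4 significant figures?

50.10

On A1, P sits at bearing -90° from D; a 113° counterclockwise sweep puts M at bearing 23°, so M = D + 6.9·(cos 23°, sin 23°) = (39.65, 9.596). Since A1 is tangent to MB there, DM ⟂ MB, so MB runs along (−sin 23°, cos 23°); with |MB| = 36.5, B = (25.39, 43.19). Then |KB| = |B − K| = 50.10.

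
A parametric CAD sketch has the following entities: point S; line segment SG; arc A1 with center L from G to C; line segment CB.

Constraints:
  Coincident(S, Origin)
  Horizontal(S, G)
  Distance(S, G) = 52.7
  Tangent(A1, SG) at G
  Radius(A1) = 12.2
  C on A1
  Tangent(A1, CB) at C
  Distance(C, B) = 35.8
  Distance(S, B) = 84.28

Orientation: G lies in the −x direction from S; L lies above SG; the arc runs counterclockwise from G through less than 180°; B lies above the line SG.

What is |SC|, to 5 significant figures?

49.342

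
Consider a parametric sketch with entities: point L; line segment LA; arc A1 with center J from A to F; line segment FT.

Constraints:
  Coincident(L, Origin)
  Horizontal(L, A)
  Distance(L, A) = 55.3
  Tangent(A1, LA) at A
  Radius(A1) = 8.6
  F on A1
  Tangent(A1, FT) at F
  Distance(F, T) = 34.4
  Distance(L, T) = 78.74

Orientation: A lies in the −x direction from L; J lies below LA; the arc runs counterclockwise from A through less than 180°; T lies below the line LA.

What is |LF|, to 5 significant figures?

64.370

L is at the origin; L and A share the same y with |LA| = 55.3 and A on the −x side, so A = (-55.300, 0.0000). The tangent condition forces JA to be normal to LA, so J = A + (0, -8.6) = (-55.300, -8.6000). Since JF ⟂ FT (tangency), |JT| = √(8.6² + 34.4²) = 35.459 regardless of where F sits on A1. So T lies on both circle(L, 78.74) and circle(J, 35.459); the below-LA intersection is T = (-66.435, -42.265). F is the foot of the tangent from T: F = (-63.876, -7.9602).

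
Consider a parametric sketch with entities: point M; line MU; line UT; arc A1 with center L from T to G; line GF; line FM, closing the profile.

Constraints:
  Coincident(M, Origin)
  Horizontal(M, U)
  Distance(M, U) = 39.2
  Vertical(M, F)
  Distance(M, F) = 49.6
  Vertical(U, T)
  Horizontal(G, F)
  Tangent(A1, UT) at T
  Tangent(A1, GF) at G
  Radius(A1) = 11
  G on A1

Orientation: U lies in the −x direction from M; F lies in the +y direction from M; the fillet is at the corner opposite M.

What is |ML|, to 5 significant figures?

47.804

M is at the origin; M and U share the same y with |MU| = 39.2 and U on the −x side, so U = (-39.200, 0.0000). M and F share the same x with |MF| = 49.6 and F on the +y side, so F = (0.0000, 49.600). The virtual corner opposite M is at (-39.200, 49.600). Since A1 is tangent to UT there, LT ⟂ UT and since A1 is tangent to GF there, LG ⟂ GF, with radius 11.0, so the center L sits 11.0 in from both sides at L = (-28.200, 38.600). Then |ML| = |L − M| = 47.804.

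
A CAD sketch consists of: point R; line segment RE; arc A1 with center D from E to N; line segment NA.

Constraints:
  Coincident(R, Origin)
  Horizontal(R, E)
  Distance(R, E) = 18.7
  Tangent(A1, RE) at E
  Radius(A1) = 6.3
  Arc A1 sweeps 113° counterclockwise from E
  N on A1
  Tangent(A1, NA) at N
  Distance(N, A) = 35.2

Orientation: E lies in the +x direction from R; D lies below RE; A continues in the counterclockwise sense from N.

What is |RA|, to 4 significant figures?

49.04

R is at the origin; R and E share the same y with |RE| = 18.7 and E on the +x side, so E = (18.70, 0.000). Since A1 is tangent to RE there, DE ⟂ RE, so D = E + (0, -6.3) = (18.70, -6.300). On A1, E sits at bearing 90° from D; a 113° counterclockwise sweep puts N at bearing 203°, so N = D + 6.3·(cos 203°, sin 203°) = (12.90, -8.762). Since A1 is tangent to NA there, DN ⟂ NA, so NA runs along (−sin 203°, cos 203°); with |NA| = 35.2, A = (26.65, -41.16). Then |RA| = |A − R| = 49.04.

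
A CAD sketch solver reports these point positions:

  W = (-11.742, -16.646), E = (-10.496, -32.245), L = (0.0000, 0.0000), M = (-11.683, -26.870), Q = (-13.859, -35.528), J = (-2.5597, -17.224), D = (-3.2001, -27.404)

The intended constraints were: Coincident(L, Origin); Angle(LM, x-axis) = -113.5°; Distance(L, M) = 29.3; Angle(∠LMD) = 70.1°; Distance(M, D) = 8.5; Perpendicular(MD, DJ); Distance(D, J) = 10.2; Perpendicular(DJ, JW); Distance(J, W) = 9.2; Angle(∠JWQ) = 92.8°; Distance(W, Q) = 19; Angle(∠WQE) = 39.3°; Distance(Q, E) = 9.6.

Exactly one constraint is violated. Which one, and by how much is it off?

Distance(Q, E) = 9.6 — off by 4.90.

L = (0.00, 0.00) ✓; LM at -113.5° ✓; |LM| = 29.30 ✓; ∠LMD = 70.10° ✓; |MD| = 8.500 ✓; ∠(MD, DJ) = 90.00° ✓; |DJ| = 10.20 ✓; ∠(DJ, JW) = 90.00° ✓; |JW| = 9.200 ✓; ∠JWQ = 92.80° ✓; |WQ| = 19.00 ✓; ∠WQE = 39.29° ✓; |QE| = 4.700 ✗.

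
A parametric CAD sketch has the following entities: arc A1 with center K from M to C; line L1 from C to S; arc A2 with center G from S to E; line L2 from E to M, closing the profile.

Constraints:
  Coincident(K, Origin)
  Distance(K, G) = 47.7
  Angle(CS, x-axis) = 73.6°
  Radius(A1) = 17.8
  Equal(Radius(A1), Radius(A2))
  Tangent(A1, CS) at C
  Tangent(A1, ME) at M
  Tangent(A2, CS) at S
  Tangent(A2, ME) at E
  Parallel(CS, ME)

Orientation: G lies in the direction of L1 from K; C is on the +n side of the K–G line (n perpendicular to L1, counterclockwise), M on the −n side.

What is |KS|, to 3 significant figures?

50.9

The slot axis is L1's direction at 73.6°, so u = (cos 73.6°, sin 73.6°) = (0.282, 0.959) and n = (−sin 73.6°, cos 73.6°) = (-0.959, 0.282). K is at the origin and G lies 47.7 along u from K, so G = 47.7·u = (13.5, 45.8). Tangency of A1 to both parallel lines with radius 17.8 puts C and M at K ± 17.8·n: C = (-17.1, 5.03), M = (17.1, -5.03). Equal radii place S and E the same way about G: S = G + 17.8·n = (-3.61, 50.8), E = G − 17.8·n = (30.5, 40.7). Then |KS| = |S − K| = 50.9.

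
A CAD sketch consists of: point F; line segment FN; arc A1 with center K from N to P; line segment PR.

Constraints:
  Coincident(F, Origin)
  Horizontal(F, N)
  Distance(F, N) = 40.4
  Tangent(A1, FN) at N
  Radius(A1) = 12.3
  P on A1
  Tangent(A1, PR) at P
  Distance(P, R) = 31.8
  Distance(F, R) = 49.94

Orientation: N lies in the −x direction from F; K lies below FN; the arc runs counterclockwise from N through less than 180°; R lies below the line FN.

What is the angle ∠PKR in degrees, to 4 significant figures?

68.85°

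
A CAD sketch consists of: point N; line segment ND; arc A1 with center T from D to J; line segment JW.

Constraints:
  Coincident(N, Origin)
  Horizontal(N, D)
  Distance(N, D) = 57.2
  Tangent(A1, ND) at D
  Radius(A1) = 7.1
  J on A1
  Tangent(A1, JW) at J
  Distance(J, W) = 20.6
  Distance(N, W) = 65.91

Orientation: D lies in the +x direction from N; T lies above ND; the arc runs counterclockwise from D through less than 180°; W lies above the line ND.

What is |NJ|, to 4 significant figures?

64.70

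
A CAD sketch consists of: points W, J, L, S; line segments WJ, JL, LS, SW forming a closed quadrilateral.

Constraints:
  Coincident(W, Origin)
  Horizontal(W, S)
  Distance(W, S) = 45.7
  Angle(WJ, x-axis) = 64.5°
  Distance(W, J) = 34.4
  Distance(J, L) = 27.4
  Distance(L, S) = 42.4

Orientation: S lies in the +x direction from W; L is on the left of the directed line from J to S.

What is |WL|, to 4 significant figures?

57.95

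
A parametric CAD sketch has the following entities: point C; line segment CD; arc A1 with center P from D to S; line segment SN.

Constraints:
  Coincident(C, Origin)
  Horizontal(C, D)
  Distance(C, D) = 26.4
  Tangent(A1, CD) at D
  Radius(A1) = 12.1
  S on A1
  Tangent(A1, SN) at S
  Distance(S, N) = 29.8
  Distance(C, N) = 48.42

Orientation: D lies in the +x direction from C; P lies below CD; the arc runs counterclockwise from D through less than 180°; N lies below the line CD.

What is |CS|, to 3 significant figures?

20.6

Checks: |PS| = 12.10 ✓; ∠(PS, SN) = 90.00° ✓; |SN| = 29.80 ✓; |CN| = 48.42 ✓.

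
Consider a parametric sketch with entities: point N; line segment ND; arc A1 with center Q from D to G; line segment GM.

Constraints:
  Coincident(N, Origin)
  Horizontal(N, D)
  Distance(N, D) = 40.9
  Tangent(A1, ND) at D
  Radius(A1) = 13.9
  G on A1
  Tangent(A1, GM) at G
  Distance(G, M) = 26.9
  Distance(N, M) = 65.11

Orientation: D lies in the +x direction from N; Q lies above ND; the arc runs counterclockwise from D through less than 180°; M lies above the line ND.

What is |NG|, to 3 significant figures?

57.0

Checks: |QG| = 13.90 ✓; ∠(QG, GM) = 90.00° ✓; |GM| = 26.90 ✓; |NM| = 65.11 ✓.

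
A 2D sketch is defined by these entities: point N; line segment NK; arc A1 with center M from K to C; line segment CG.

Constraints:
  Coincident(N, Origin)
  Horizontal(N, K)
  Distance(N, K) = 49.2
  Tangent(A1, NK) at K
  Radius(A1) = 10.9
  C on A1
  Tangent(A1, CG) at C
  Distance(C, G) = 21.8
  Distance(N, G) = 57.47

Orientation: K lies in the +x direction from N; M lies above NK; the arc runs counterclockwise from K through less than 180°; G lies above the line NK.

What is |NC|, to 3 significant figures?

60.6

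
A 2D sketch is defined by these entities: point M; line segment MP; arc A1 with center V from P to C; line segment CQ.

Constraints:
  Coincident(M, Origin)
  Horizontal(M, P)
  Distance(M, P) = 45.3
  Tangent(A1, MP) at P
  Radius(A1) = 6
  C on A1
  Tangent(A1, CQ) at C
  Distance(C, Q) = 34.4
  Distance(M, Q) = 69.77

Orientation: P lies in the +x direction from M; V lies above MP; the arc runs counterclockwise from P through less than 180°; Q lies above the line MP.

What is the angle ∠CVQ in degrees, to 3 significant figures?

80.1°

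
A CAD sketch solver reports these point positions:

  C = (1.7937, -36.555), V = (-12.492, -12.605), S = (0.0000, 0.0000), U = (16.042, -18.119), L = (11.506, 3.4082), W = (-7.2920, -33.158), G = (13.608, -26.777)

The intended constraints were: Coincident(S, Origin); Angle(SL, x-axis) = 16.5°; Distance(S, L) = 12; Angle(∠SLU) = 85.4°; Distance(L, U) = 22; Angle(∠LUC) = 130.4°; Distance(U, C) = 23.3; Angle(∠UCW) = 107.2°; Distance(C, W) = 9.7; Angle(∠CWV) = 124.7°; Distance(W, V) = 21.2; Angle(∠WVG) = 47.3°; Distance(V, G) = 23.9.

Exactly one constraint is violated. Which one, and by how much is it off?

Distance(V, G) = 23.9 — off by 5.80.

S = (0.00, 0.00) ✓; SL at 16.50° ✓; |SL| = 12.00 ✓; ∠SLU = 85.40° ✓; |LU| = 22.00 ✓; ∠LUC = 130.4° ✓; |UC| = 23.30 ✓; ∠UCW = 107.2° ✓; |CW| = 9.700 ✓; ∠CWV = 124.7° ✓; |WV| = 21.20 ✓; ∠WVG = 47.30° ✓; |VG| = 29.70 ✗.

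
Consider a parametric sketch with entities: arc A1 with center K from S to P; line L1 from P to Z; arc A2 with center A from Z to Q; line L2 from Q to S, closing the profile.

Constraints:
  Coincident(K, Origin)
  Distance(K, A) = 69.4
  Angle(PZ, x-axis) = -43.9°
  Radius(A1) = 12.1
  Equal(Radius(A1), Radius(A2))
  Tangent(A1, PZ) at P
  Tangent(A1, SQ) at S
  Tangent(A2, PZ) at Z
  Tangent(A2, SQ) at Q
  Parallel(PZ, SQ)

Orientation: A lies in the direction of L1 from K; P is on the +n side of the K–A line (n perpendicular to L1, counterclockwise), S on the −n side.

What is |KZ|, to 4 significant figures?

70.45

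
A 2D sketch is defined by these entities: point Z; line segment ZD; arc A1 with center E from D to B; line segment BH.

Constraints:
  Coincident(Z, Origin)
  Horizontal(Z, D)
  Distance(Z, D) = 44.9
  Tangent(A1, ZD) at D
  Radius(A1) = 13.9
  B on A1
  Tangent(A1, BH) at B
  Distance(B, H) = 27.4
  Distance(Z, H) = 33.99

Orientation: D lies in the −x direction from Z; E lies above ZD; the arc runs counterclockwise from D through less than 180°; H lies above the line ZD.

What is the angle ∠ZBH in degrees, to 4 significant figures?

66.31°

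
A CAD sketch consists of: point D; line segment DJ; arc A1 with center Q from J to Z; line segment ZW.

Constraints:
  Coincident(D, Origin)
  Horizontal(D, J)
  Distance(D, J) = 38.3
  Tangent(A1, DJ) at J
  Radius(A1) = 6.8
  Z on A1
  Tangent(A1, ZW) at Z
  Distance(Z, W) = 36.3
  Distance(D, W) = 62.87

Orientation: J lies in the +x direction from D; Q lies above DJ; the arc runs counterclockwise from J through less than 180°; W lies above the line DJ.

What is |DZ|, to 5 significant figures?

45.585

D is at the origin; D and J share the same y with |DJ| = 38.3 and J on the +x side, so J = (38.300, 0.0000). The tangent condition forces QJ to be normal to DJ, so Q = J + (0, 6.8) = (38.300, 6.8000). Since QZ ⟂ ZW (tangency), |QW| = √(6.8² + 36.3²) = 36.931 regardless of where Z sits on A1. So W lies on both circle(D, 62.87) and circle(Q, 36.931); the above-DJ intersection is W = (45.926, 42.936). Z is the foot of the tangent from W: Z = (45.098, 6.6450).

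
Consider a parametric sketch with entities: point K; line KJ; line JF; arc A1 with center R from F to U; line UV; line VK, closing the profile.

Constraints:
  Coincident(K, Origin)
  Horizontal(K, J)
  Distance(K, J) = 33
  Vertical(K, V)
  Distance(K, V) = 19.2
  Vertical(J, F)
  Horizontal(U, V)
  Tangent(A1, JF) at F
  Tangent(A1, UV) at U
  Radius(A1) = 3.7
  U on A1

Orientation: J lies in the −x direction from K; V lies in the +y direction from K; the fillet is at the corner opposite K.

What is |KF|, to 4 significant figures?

36.46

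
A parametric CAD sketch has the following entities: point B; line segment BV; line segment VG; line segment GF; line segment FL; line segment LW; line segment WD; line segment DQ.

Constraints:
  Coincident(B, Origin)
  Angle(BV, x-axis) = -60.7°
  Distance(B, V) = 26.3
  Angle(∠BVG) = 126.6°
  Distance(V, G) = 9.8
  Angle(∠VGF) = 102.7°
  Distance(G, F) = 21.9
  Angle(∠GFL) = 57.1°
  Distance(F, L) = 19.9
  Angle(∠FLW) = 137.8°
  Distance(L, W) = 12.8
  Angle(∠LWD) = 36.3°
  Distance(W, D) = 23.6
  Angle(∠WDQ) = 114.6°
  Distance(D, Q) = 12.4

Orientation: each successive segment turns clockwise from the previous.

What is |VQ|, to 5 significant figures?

28.117

∠LWD = 36.3° gives WD at -140.20° from the x-axis; with |WD| = 23.6, D = (-4.0557, -27.635). ∠WDQ = 114.6° gives DQ at 154.40° from the x-axis; with |DQ| = 12.4, Q = (-15.238, -22.278). Then |VQ| = |Q − V| = 28.117.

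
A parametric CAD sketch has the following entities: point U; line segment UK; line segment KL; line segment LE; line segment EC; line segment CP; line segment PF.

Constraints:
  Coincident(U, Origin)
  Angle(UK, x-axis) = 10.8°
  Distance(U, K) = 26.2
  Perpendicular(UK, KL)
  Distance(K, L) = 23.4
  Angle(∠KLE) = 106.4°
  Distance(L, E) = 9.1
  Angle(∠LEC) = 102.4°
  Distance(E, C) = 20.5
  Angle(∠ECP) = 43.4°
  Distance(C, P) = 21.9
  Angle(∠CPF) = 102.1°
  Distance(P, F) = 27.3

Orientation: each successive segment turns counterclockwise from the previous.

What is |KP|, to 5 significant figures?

14.870

U is at the origin; UK runs at 10.8° with length 26.2, so K = (25.736, 4.9094). The perpendicularity gives KL at right angles to UK, so KL runs at 100.80°; with |KL| = 23.4, L = (21.351, 27.895). ∠KLE = 106.4° gives LE at 174.40° from the x-axis; with |LE| = 9.1, E = (12.295, 28.783). ∠LEC = 102.4° gives EC at -108.00° from the x-axis; with |EC| = 20.5, C = (5.9598, 9.2863). ∠ECP = 43.4° gives CP at 28.600° from the x-axis; with |CP| = 21.9, P = (25.188, 19.770). Then |KP| = |P − K| = 14.870.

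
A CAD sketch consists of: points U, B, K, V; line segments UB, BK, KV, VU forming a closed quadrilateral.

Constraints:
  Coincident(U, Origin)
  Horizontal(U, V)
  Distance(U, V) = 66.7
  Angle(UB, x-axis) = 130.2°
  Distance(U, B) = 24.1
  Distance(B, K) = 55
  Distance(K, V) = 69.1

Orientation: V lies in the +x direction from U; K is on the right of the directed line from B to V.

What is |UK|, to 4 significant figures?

32.83

Checks: |BK| = 55.00 ✓; |KV| = 69.10 ✓.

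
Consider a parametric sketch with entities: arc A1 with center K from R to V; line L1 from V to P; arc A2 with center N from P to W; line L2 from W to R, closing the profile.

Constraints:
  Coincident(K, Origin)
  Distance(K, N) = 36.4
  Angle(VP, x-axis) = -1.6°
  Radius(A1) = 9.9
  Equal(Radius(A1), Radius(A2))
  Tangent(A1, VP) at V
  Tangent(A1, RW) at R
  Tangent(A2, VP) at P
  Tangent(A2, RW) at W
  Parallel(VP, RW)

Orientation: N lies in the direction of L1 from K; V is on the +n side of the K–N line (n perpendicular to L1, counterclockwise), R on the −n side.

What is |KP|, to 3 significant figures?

37.7

Tangency of A1 to both parallel lines with radius 9.9 puts V and R at K ± 9.9·n: V = (0.276, 9.90), R = (-0.276, -9.90). Equal radii place P and W the same way about N: P = N + 9.9·n = (36.7, 8.88), W = N − 9.9·n = (36.1, -10.9). Then |KP| = |P − K| = 37.7.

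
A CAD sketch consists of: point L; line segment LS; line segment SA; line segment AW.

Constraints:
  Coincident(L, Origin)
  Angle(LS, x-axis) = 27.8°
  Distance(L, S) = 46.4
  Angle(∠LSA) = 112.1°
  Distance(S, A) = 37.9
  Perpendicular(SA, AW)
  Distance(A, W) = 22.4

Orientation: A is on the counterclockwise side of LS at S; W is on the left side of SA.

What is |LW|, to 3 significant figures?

59.1

L is at the origin; LS runs at 27.8° with length 46.4, so S = 46.4·(cos 27.8°, sin 27.8°) = (41.0, 21.6). ∠LSA = 112.1°, so SA runs at 27.8° + (180° − 112.1°) = 95.7° from the x-axis; with |SA| = 37.9, A = S + 37.9·(cos 95.7°, sin 95.7°) = (37.3, 59.4). SA is perpendicular to AW; with |AW| = 22.4 on the left of SA, W = A + 22.4·(-0.995, -0.0993) = (15.0, 57.1). Then |LW| = |W − L| = 59.1.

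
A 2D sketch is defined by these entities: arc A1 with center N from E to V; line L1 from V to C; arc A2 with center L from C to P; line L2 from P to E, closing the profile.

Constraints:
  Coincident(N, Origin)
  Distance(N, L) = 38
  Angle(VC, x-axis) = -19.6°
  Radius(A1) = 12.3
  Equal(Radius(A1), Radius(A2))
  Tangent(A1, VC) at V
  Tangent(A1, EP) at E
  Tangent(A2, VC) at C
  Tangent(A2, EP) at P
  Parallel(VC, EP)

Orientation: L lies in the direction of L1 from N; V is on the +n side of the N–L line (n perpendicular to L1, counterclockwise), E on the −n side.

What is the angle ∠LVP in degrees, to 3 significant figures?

15.0°

Tangency of A1 to both parallel lines with radius 12.3 puts V and E at N ± 12.3·n: V = (4.13, 11.6), E = (-4.13, -11.6). Equal radii place C and P the same way about L: C = L + 12.3·n = (39.9, -1.16), P = L − 12.3·n = (31.7, -24.3). Then cos ∠LVP = VL·VP / (|VL||VP|), giving 15.0°.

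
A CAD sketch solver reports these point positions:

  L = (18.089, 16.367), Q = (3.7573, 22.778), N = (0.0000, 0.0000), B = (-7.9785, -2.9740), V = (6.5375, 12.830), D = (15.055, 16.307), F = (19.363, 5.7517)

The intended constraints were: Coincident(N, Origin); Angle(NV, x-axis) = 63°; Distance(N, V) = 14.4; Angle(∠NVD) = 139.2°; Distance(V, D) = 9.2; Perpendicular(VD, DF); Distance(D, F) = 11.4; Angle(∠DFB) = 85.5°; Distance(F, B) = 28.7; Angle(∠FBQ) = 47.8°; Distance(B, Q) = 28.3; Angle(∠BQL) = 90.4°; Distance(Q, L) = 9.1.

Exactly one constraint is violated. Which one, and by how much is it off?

Distance(Q, L) = 9.1 — off by 6.60.

N = (0.00, 0.00) ✓; NV at 63.00° ✓; |NV| = 14.40 ✓; ∠NVD = 139.2° ✓; |VD| = 9.200 ✓; ∠(VD, DF) = 90.00° ✓; |DF| = 11.40 ✓; ∠DFB = 85.50° ✓; |FB| = 28.70 ✓; ∠FBQ = 47.80° ✓; |BQ| = 28.30 ✓; ∠BQL = 90.40° ✓; |QL| = 15.70 ✗.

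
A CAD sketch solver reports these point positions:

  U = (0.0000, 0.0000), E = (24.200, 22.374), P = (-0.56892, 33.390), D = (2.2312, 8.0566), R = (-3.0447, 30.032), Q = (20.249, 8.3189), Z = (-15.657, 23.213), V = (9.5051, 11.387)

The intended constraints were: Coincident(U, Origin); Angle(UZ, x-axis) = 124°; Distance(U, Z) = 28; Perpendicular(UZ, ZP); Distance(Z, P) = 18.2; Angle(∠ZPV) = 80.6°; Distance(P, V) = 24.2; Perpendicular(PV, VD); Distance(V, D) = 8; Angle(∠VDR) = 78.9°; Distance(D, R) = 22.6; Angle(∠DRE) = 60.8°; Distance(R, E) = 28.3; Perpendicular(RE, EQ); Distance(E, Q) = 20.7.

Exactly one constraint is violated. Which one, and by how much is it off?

Distance(E, Q) = 20.7 — off by 6.10.

U = (0.00, 0.00) ✓; UZ at 124.0° ✓; |UZ| = 28.00 ✓; ∠(UZ, ZP) = 90.00° ✓; |ZP| = 18.20 ✓; ∠ZPV = 80.60° ✓; |PV| = 24.20 ✓; ∠(PV, VD) = 90.00° ✓; |VD| = 8.000 ✓; ∠VDR = 78.90° ✓; |DR| = 22.60 ✓; ∠DRE = 60.80° ✓; |RE| = 28.30 ✓; ∠(RE, EQ) = 90.00° ✓; |EQ| = 14.60 ✗.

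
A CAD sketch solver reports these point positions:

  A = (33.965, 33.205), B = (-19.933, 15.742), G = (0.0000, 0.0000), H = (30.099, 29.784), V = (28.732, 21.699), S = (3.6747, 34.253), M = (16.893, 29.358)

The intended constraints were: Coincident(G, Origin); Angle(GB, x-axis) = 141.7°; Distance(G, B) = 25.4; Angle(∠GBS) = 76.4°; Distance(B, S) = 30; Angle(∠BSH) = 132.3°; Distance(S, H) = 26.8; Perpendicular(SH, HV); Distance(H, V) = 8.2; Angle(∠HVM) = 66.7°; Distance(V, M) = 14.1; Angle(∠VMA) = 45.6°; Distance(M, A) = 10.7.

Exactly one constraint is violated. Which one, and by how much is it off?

Distance(M, A) = 10.7 — off by 6.80.

G = (0.00, 0.00) ✓; GB at 141.7° ✓; |GB| = 25.40 ✓; ∠GBS = 76.40° ✓; |BS| = 30.00 ✓; ∠BSH = 132.3° ✓; |SH| = 26.80 ✓; ∠(SH, HV) = 90.00° ✓; |HV| = 8.200 ✓; ∠HVM = 66.70° ✓; |VM| = 14.10 ✓; ∠VMA = 45.60° ✓; |MA| = 17.50 ✗.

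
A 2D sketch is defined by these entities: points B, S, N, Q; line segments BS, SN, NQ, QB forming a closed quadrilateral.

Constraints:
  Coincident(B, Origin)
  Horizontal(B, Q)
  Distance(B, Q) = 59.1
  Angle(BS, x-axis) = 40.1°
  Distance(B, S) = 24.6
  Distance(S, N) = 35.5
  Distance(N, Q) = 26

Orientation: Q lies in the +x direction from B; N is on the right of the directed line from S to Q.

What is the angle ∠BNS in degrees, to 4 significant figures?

37.35°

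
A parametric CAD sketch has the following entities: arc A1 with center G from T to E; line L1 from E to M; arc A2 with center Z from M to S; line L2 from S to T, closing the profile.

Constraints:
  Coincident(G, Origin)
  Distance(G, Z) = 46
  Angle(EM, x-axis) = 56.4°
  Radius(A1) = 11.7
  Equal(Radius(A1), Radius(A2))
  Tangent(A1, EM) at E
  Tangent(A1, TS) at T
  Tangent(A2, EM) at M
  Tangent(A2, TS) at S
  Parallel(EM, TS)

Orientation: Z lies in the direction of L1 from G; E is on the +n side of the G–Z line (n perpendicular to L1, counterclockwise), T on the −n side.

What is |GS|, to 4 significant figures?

47.46

The slot axis is L1's direction at 56.4°, so u = (cos 56.4°, sin 56.4°) = (0.5534, 0.8329) and n = (−sin 56.4°, cos 56.4°) = (-0.8329, 0.5534). G is at the origin and Z lies 46.0 along u from G, so Z = 46.0·u = (25.46, 38.31). Tangency of A1 to both parallel lines with radius 11.7 puts E and T at G ± 11.7·n: E = (-9.745, 6.475), T = (9.745, -6.475). Equal radii place M and S the same way about Z: M = Z + 11.7·n = (15.71, 44.79), S = Z − 11.7·n = (35.20, 31.84). Then |GS| = |S − G| = 47.46.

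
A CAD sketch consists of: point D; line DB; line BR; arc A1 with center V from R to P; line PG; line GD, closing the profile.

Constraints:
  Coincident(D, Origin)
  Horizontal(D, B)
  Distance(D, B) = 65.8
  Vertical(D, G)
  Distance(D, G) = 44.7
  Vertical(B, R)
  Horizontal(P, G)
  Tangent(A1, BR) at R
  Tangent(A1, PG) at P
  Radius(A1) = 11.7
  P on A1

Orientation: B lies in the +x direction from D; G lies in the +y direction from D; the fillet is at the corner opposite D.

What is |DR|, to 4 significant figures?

73.61

D is at the origin; D and B share the same y with |DB| = 65.8 and B on the +x side, so B = (65.80, 0.000). D and G share the same x with |DG| = 44.7 and G on the +y side, so G = (0.000, 44.70). The virtual corner opposite D is at (65.80, 44.70). A1 meets BR tangentially, so VR is at right angles to BR and tangency of A1 to PG means the radius VP is perpendicular to PG, with radius 11.7, so the center V sits 11.7 in from both sides at V = (54.10, 33.00). That places the tangent points at R = (65.80, 33.00) on BR and P = (54.10, 44.70) on PG. Then |DR| = |R − D| = 73.61.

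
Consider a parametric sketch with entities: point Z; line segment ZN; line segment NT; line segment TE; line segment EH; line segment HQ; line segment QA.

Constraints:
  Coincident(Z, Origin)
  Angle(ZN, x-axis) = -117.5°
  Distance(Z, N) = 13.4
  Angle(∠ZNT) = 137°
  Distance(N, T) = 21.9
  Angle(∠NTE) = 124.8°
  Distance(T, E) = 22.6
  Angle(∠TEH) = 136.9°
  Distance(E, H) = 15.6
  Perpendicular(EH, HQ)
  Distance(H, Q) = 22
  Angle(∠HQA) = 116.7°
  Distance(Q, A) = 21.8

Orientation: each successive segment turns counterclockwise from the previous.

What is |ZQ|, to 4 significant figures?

29.89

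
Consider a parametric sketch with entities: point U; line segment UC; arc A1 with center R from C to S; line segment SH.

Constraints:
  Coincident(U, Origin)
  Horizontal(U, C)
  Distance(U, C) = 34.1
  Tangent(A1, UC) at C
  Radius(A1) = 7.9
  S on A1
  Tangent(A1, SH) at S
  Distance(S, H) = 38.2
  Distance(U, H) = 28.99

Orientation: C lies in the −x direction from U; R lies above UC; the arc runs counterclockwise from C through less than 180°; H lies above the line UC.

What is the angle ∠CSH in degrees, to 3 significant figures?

158°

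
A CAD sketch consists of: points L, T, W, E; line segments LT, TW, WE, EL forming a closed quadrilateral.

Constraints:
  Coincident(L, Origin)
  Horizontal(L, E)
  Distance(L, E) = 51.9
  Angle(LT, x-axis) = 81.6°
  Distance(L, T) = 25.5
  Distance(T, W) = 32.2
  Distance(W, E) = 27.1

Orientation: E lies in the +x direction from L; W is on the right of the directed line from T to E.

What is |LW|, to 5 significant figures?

24.831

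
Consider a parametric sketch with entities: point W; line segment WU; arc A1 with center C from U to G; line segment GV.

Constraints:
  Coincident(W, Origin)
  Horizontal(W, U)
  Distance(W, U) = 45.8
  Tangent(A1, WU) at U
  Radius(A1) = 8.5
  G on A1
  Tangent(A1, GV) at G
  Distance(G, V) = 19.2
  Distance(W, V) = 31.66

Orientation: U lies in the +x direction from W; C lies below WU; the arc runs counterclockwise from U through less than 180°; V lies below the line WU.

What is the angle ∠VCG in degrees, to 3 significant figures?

66.1°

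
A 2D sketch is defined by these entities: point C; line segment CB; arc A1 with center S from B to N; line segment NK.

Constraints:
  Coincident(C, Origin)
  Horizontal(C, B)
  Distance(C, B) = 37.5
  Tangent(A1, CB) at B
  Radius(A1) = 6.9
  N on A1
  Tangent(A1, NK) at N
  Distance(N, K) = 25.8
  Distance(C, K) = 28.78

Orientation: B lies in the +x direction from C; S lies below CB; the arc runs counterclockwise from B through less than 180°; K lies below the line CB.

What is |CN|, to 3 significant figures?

32.1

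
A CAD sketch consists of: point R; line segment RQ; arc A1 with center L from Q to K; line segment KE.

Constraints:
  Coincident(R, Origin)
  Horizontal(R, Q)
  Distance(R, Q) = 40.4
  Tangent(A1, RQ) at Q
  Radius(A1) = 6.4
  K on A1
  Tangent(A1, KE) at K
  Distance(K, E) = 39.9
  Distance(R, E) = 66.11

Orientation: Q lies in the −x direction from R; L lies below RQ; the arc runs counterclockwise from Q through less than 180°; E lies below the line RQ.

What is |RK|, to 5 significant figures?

47.225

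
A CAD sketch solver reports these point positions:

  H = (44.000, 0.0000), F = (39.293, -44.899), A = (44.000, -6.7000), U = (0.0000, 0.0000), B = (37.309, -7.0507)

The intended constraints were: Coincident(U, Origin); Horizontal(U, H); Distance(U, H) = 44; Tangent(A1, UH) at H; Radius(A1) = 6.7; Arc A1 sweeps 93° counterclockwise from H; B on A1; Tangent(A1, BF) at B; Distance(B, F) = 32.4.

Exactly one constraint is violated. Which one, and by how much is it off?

Distance(B, F) = 32.4 — off by 5.50.

U = (0.00, 0.00) ✓; U.y = 0.00, H.y = 0.00 ✓; |UH| = 44.00 ✓; ∠(AH, HU) = 90.00° ✓; |AH| = 6.700 ✓; bearing(A→B) − bearing(A→H) = 93.00° ✓; |AB| = 6.700 ✓; ∠(AB, BF) = 90.00° ✓; |BF| = 37.90 ✗.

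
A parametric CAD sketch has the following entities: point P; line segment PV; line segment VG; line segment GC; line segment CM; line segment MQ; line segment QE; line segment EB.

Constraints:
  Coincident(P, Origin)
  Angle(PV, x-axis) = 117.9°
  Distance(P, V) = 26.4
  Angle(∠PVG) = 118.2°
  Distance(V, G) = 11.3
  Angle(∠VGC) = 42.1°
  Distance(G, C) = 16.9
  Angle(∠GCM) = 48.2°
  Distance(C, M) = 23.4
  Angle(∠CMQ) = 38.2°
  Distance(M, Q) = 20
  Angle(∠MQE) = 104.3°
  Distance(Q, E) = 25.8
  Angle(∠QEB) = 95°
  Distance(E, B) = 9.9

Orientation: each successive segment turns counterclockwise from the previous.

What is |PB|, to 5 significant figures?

4.4280

P is at the origin; PV runs at 117.9° with length 26.4, so V = (-12.353, 23.331). ∠PVG = 118.2° gives VG at 179.70° from the x-axis; with |VG| = 11.3, G = (-23.653, 23.391). ∠VGC = 42.1° gives GC at -42.400° from the x-axis; with |GC| = 16.9, C = (-11.173, 11.995). ∠GCM = 48.2° gives CM at 89.400° from the x-axis; with |CM| = 23.4, M = (-10.928, 35.394). ∠CMQ = 38.2° gives MQ at -128.80° from the x-axis; with |MQ| = 20.0, Q = (-23.460, 19.807). ∠MQE = 104.3° gives QE at -53.100° from the x-axis; with |QE| = 25.8, E = (-7.9695, -0.82504). ∠QEB = 95.0° gives EB at 31.900° from the x-axis; with |EB| = 9.9, B = (0.43533, 4.4065). Then |PB| = |B − P| = 4.4280.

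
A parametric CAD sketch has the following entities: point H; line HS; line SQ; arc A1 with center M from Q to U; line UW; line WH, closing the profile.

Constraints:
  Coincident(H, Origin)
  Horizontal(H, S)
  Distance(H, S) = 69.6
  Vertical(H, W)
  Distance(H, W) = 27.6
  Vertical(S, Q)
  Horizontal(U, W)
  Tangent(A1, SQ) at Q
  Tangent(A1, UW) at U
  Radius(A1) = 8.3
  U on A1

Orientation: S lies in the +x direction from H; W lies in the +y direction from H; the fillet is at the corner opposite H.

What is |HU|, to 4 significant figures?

67.23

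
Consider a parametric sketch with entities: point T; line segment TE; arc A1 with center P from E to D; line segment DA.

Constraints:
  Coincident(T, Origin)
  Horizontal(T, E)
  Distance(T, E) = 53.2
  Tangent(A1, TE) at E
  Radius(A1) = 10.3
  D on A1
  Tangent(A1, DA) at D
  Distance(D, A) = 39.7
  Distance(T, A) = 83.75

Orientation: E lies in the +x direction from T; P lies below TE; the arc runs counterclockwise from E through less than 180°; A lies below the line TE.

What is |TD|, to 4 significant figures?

47.78

T is at the origin; T and E share the same y with |TE| = 53.2 and E on the +x side, so E = (53.20, 0.000). Since A1 is tangent to TE there, PE ⟂ TE, so P = E + (0, -10.3) = (53.20, -10.30). Since PD ⟂ DA (tangency), |PA| = √(10.3² + 39.7²) = 41.01 regardless of where D sits on A1. So A lies on both circle(T, 83.75) and circle(P, 41.01); the below-TE intersection is A = (68.33, -48.42). D is the foot of the tangent from A: D = (44.89, -16.38).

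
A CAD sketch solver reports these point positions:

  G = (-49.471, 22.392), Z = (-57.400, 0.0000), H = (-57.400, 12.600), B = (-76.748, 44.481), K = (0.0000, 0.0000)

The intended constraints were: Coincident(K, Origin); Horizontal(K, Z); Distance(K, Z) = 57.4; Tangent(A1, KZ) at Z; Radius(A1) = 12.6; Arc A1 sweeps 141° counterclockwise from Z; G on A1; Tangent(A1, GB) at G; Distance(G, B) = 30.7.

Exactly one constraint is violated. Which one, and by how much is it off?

Distance(G, B) = 30.7 — off by 4.40.

K = (0.00, 0.00) ✓; K.y = 0.00, Z.y = 0.00 ✓; |KZ| = 57.40 ✓; ∠(HZ, ZK) = 90.00° ✓; |HZ| = 12.60 ✓; bearing(H→G) − bearing(H→Z) = 141.0° ✓; |HG| = 12.60 ✓; ∠(HG, GB) = 90.00° ✓; |GB| = 35.10 ✗.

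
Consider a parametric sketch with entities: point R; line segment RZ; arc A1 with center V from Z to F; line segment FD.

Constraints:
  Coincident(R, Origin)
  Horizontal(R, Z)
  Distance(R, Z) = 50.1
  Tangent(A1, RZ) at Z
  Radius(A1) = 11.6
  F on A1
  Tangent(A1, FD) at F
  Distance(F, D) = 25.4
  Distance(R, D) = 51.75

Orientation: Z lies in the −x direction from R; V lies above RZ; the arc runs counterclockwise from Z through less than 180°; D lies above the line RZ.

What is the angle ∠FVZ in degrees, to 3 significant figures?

86.4°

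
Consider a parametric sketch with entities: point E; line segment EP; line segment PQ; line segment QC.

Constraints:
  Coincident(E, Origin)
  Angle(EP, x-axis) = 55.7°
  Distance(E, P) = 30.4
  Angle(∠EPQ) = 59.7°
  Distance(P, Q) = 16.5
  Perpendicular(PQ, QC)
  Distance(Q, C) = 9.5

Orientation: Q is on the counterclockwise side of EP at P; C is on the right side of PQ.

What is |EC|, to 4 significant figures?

35.77

E is at the origin; EP runs at 55.7° with length 30.4, so P = 30.4·(cos 55.7°, sin 55.7°) = (17.13, 25.11). ∠EPQ = 59.7°, so PQ runs at 55.7° + (180° − 59.7°) = 176.0° from the x-axis; with |PQ| = 16.5, Q = P + 16.5·(cos 176.0°, sin 176.0°) = (0.6714, 26.26). The perpendicularity gives QC at right angles to PQ; with |QC| = 9.5 on the right of PQ, C = Q + 9.5·(0.06976, 0.9976) = (1.334, 35.74). Then |EC| = |C − E| = 35.77.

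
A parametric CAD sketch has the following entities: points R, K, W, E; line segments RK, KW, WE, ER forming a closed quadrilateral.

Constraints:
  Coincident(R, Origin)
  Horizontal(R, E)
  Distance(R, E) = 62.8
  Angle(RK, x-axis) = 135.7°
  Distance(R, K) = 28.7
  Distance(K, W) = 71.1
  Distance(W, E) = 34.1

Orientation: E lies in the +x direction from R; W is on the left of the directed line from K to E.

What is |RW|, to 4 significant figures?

58.77

R is at the origin; RE is horizontal with |RE| = 62.8 and E in +x, so E = (62.8, 0). RK runs at 135.7° with |RK| = 28.7, so K = (-20.54, 20.04). W is determined by |KW| = 71.1 and |WE| = 34.1 together: it lies at the intersection of circle(K, 71.1) and circle(E, 34.1). With |KE| = 85.72, the foot of the radical line on KE is 65.56 from K and the perpendicular offset is √(71.1² − 65.56²) = 27.51. Taking the left-of-KE solution: W = (49.64, 31.46).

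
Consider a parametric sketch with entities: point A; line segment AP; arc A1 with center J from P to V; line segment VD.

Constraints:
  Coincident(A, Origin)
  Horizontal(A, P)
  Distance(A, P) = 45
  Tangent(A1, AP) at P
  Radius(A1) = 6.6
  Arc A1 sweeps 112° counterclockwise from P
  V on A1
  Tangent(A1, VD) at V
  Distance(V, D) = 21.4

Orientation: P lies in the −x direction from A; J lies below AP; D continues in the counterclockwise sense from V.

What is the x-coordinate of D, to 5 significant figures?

-43.103

A is at the origin; AP is horizontal with |AP| = 45.0 and P on the −x side, so P = (-45.000, 0.0000). Tangency of A1 to AP means the radius JP is perpendicular to AP, so J = P + (0, -6.6) = (-45.000, -6.6000). On A1, P sits at bearing 90° from J; a 112° counterclockwise sweep puts V at bearing 202°, so V = J + 6.6·(cos 202°, sin 202°) = (-51.119, -9.0724). The tangent condition forces JV to be normal to VD, so VD runs along (−sin 202°, cos 202°); with |VD| = 21.4, D = (-43.103, -28.914). So D.x = -43.103.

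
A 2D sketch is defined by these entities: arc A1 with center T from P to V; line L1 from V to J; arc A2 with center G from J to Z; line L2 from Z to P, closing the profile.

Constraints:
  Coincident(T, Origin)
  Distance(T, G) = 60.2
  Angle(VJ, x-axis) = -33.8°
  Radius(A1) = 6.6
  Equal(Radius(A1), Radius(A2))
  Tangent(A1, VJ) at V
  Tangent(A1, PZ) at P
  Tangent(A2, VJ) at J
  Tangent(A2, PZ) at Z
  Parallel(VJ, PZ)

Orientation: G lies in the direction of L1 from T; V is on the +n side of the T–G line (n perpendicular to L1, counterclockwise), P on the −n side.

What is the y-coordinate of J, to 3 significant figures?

-28.0

Tangency of A1 to both parallel lines with radius 6.6 puts V and P at T ± 6.6·n: V = (3.67, 5.48), P = (-3.67, -5.48). Equal radii place J and Z the same way about G: J = G + 6.6·n = (53.7, -28.0), Z = G − 6.6·n = (46.4, -39.0). So J.y = -28.0.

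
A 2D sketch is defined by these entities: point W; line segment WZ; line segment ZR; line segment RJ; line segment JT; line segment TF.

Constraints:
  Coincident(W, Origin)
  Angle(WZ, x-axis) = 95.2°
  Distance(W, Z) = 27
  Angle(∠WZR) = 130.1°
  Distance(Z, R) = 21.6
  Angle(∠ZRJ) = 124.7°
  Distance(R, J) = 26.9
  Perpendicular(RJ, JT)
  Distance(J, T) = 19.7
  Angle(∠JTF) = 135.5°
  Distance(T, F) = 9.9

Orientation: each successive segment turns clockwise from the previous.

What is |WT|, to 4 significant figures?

40.16

W is at the origin; WZ runs at 95.2° with length 27.0, so Z = (-2.447, 26.89). ∠WZR = 130.1° gives ZR at 45.30° from the x-axis; with |ZR| = 21.6, R = (12.75, 42.24). ∠ZRJ = 124.7° gives RJ at -10.00° from the x-axis; with |RJ| = 26.9, J = (39.24, 37.57). RJ is perpendicular to JT, so JT runs at -100.0°; with |JT| = 19.7, T = (35.82, 18.17). Then |WT| = |T − W| = 40.16.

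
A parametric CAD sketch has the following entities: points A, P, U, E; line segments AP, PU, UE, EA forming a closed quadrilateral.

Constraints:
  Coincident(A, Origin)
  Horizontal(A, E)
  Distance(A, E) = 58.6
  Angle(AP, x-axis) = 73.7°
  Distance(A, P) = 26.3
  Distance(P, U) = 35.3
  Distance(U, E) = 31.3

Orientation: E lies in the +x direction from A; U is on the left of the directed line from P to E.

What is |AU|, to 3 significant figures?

50.4

Checks: |PU| = 35.30 ✓; |UE| = 31.30 ✓.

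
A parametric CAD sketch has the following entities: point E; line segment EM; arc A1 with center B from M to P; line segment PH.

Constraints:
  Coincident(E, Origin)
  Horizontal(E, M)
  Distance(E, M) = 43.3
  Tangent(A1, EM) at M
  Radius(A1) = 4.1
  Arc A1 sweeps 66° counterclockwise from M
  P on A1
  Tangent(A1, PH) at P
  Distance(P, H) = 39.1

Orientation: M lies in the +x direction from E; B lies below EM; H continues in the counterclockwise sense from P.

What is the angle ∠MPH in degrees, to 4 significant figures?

147.0°

E is at the origin; E and M share the same y with |EM| = 43.3 and M on the +x side, so M = (43.30, 0.000). Since A1 is tangent to EM there, BM ⟂ EM, so B = M + (0, -4.1) = (43.30, -4.100). On A1, M sits at bearing 90° from B; a 66° counterclockwise sweep puts P at bearing 156°, so P = B + 4.1·(cos 156°, sin 156°) = (39.55, -2.432). The tangent condition forces BP to be normal to PH, so PH runs along (−sin 156°, cos 156°); with |PH| = 39.1, H = (23.65, -38.15). Then cos ∠MPH = PM·PH / (|PM||PH|), giving 147.0°.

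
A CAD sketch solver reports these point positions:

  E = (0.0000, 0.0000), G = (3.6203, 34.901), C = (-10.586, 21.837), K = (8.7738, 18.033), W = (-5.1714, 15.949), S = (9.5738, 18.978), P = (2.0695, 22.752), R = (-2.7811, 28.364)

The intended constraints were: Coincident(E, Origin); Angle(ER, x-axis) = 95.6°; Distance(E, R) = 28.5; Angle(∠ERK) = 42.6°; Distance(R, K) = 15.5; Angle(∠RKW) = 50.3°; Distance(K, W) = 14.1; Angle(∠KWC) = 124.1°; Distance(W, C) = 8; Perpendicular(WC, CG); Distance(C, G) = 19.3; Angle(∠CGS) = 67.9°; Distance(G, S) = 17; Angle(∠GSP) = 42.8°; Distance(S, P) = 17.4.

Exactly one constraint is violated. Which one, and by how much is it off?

Distance(S, P) = 17.4 — off by 9.00.

E = (0.00, 0.00) ✓; ER at 95.60° ✓; |ER| = 28.50 ✓; ∠ERK = 42.60° ✓; |RK| = 15.50 ✓; ∠RKW = 50.30° ✓; |KW| = 14.10 ✓; ∠KWC = 124.1° ✓; |WC| = 7.999 ✓; ∠(WC, CG) = 90.00° ✓; |CG| = 19.30 ✓; ∠CGS = 67.90° ✓; |GS| = 17.00 ✓; ∠GSP = 42.80° ✓; |SP| = 8.400 ✗.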